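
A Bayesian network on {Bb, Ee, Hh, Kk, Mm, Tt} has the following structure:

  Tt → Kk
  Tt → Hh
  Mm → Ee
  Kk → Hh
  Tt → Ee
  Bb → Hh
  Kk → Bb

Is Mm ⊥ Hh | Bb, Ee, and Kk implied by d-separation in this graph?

3 paths connect Mm and Hh; each must be blocked for d-separation to hold:
  1. Mm → Ee ← Tt → Kk → Bb → Hh — Ee:collider[open]; Tt:fork[open]; Kk:chain[blocks]; Bb:chain[blocks] ⇒ blocked
  2. Mm → Ee ← Tt → Kk → Hh — Ee:collider[open]; Tt:fork[open]; Kk:chain[blocks] ⇒ blocked
  3. Mm → Ee ← Tt → Hh — Ee:collider[open]; Tt:fork[open] ⇒ active
Because an active path exists, Mm and Hh are not d-separated.

No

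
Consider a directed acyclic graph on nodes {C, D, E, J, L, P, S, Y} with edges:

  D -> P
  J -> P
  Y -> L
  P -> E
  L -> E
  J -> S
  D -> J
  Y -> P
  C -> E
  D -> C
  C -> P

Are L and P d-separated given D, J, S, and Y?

Enumerating the 5 paths from L to P and testing each for blocking by {D, J, S, Y}:
Path 1: L → E ← C → P
  E is a collider here and neither E nor any of its descendants is conditioned on, so the collider stays closed — the path is blocked at E.
Path 2: L → E ← C ← D → J → P
  E is a collider here and neither E nor any of its descendants is conditioned on, so the collider stays closed — the path is blocked at E.
Path 3: L → E ← C ← D → P
  E is a collider here and neither E nor any of its descendants is conditioned on, so the collider stays closed — the path is blocked at E.
Path 4: L → E ← P
  E is a collider here and neither E nor any of its descendants is conditioned on, so the collider stays closed — the path is blocked at E.
Path 5: L ← Y → P
  Y is a fork here and Y is conditioned on, so the path is blocked at Y.
Every path is blocked, so L and P are d-separated given {D, J, S, Y}.

Yes — L and P are d-separated given {D, J, S, Y}.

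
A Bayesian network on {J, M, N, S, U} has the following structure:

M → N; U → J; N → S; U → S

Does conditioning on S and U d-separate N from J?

There is one path between N and J:
Path 1: N → S ← U → J
  U is a fork here and U is conditioned on, so the path is blocked at U.
All paths are blocked; N ⊥ J | {S, U} holds.

Yes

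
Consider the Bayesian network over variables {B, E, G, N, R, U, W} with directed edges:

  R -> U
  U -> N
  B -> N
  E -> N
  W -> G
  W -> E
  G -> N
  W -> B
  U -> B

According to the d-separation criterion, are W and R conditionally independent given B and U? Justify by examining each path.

There are 6 undirected paths between W and R; checking each against the conditioning set {B, U}:
  1. W → E → N ← B ← U ← R — E:chain[open]; N:collider[blocks]; B:chain[blocks]; U:chain[blocks] ⇒ blocked
  2. W → E → N ← U ← R — E:chain[open]; N:collider[blocks]; U:chain[blocks] ⇒ blocked
  3. W → G → N ← B ← U ← R — G:chain[open]; N:collider[blocks]; B:chain[blocks]; U:chain[blocks] ⇒ blocked
  4. W → G → N ← U ← R — G:chain[open]; N:collider[blocks]; U:chain[blocks] ⇒ blocked
  5. W → B → N ← U ← R — B:chain[blocks]; N:collider[blocks]; U:chain[blocks] ⇒ blocked
  6. W → B ← U ← R — B:collider[open]; U:chain[blocks] ⇒ blocked
All paths are blocked; W ⊥ R | {B, U} holds.

Yes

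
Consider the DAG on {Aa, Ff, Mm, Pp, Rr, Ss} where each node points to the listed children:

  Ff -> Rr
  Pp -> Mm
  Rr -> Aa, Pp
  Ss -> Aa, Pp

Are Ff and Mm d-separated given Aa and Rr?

Enumerating the 2 paths from Ff to Mm and testing each for blocking by {Aa, Rr}:
Path 1: Ff → Rr → Aa ← Ss → Pp → Mm
  Rr is a chain here and Rr is conditioned on, so the path is blocked at Rr.
Path 2: Ff → Rr → Pp → Mm
  Rr is a chain here and Rr is conditioned on, so the path is blocked at Rr.
Every path is blocked, so Ff and Mm are d-separated given {Aa, Rr}.

Yes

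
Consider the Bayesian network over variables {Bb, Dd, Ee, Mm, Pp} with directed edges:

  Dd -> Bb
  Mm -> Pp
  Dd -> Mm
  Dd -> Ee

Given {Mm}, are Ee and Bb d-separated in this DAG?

No — Ee and Bb are not d-separated given {Mm}.

The only undirected path from Ee to Bb is:
  1. Ee ← Dd → Bb — Dd:fork[open] ⇒ active
Because an active path exists, Ee and Bb are not d-separated.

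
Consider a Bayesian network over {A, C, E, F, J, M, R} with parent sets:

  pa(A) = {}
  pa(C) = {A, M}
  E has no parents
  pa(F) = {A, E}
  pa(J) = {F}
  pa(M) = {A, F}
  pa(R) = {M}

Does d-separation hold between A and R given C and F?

We examine all 3 paths between A and R:
  1. A → C ← M → R — C:collider[open]; M:fork[open] ⇒ active
  2. A → M → R — M:chain[open] ⇒ active
  3. A → F → M → R — F:chain[blocks]; M:chain[open] ⇒ blocked
Since the path A → C ← M → R is active, A and R are not d-separated given {C, F}.

No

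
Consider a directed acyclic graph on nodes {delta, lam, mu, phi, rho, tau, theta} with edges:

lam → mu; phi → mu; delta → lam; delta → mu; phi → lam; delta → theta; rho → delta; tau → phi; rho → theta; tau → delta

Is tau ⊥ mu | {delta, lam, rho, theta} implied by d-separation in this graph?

No

6 paths connect tau and mu; each must be blocked for d-separation to hold:
Path 1: tau → phi → mu
  phi is a chain and phi is not conditioned on — no node blocks this path, so it is active.
Path 2: tau → phi → lam → mu
  lam is a chain here and lam is conditioned on, so the path is blocked at lam.
Path 3: tau → phi → lam ← delta → mu
  delta is a fork here and delta is conditioned on, so the path is blocked at delta.
Path 4: tau → delta → mu
  delta is a chain here and delta is conditioned on, so the path is blocked at delta.
Path 5: tau → delta → lam → mu
  delta is a chain here and delta is conditioned on, so the path is blocked at delta.
Path 6: tau → delta → lam ← phi → mu
  delta is a chain here and delta is conditioned on, so the path is blocked at delta.
Because an active path exists, tau and mu are not d-separated.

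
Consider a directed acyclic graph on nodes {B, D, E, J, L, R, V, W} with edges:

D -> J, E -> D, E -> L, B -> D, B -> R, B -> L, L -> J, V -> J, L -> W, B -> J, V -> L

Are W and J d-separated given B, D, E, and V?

No

Enumerating the 6 paths from W to J and testing each for blocking by {B, D, E, V}:
  1. W ← L ← E → D → J — L:chain[open]; E:fork[blocks]; D:chain[blocks] ⇒ blocked
  2. W ← L ← E → D ← B → J — L:chain[open]; E:fork[blocks]; D:collider[open]; B:fork[blocks] ⇒ blocked
  3. W ← L → J — L:fork[open] ⇒ active
  4. W ← L ← V → J — L:chain[open]; V:fork[blocks] ⇒ blocked
  5. W ← L ← B → J — L:chain[open]; B:fork[blocks] ⇒ blocked
  6. W ← L ← B → D → J — L:chain[open]; B:fork[blocks]; D:chain[blocks] ⇒ blocked
Because an active path exists, W and J are not d-separated.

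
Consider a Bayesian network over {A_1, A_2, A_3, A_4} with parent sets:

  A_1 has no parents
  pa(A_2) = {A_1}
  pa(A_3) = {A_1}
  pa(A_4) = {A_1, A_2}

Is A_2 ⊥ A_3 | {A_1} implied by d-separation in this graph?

Yes

Enumerating the 2 paths from A_2 to A_3 and testing each for blocking by {A_1}:
Path 1: A_2 → A_4 ← A_1 → A_3
  A_4 is a collider here and neither A_4 nor any of its descendants is conditioned on, so the collider stays closed — the path is blocked at A_4.
Path 2: A_2 ← A_1 → A_3
  A_1 is a fork here and A_1 is conditioned on, so the path is blocked at A_1.
Since every path is blocked, d-separation holds.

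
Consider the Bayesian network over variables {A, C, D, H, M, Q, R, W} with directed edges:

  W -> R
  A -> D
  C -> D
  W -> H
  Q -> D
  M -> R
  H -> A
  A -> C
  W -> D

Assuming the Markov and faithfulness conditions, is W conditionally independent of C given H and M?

Enumerating the 4 paths from W to C and testing each for blocking by {H, M}:
Path 1: W → D ← A → C
  D is a collider here and neither D nor any of its descendants is conditioned on, so the collider stays closed — the path is blocked at D.
Path 2: W → D ← C
  D is a collider here and neither D nor any of its descendants is conditioned on, so the collider stays closed — the path is blocked at D.
Path 3: W → H → A → D ← C
  H is a chain here and H is conditioned on, so the path is blocked at H.
Path 4: W → H → A → C
  H is a chain here and H is conditioned on, so the path is blocked at H.
Since every path is blocked, d-separation holds.

Yes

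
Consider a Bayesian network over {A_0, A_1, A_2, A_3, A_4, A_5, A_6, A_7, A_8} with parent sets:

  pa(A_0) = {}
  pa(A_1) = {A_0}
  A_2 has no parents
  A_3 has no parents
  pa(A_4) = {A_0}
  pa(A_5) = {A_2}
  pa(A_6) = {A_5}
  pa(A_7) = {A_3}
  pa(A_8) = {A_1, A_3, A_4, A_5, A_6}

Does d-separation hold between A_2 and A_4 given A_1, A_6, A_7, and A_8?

No — A_2 and A_4 are not d-separated given {A_1, A_6, A_7, A_8}.

Enumerating the 4 paths from A_2 to A_4 and testing each for blocking by {A_1, A_6, A_7, A_8}:
Path 1: A_2 → A_5 → A_6 → A_8 ← A_1 ← A_0 → A_4
  A_6 is a chain here and A_6 is conditioned on, so the path is blocked at A_6.
Path 2: A_2 → A_5 → A_6 → A_8 ← A_4
  A_6 is a chain here and A_6 is conditioned on, so the path is blocked at A_6.
Path 3: A_2 → A_5 → A_8 ← A_1 ← A_0 → A_4
  A_1 is a chain here and A_1 is conditioned on, so the path is blocked at A_1.
Path 4: A_2 → A_5 → A_8 ← A_4
  A_5 is a chain and A_5 is not conditioned on; A_8 is a collider and A_8 is conditioned on, which opens it — no node blocks this path, so it is active.
Since the path A_2 → A_5 → A_8 ← A_4 is active, A_2 and A_4 are not d-separated given {A_1, A_6, A_7, A_8}.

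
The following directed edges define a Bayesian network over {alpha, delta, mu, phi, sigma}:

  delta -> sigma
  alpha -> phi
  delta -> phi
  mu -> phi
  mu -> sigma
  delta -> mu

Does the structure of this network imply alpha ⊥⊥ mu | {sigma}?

Yes

We examine all 3 paths between alpha and mu:
  1. alpha → phi ← mu — phi:collider[blocks] ⇒ blocked
  2. alpha → phi ← delta → sigma ← mu — phi:collider[blocks]; delta:fork[open]; sigma:collider[open] ⇒ blocked
  3. alpha → phi ← delta → mu — phi:collider[blocks]; delta:fork[open] ⇒ blocked
All paths are blocked; alpha ⊥ mu | {sigma} holds.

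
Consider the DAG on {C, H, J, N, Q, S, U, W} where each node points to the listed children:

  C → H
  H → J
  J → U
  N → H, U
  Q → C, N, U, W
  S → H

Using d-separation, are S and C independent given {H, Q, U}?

No

There are 5 undirected paths between S and C; checking each against the conditioning set {H, Q, U}:
  1. S → H ← N ← Q → C — H:collider[open]; N:chain[open]; Q:fork[blocks] ⇒ blocked
  2. S → H ← N → U ← Q → C — H:collider[open]; N:fork[open]; U:collider[open]; Q:fork[blocks] ⇒ blocked
  3. S → H → J → U ← N ← Q → C — H:chain[blocks]; J:chain[open]; U:collider[open]; N:chain[open]; Q:fork[blocks] ⇒ blocked
  4. S → H → J → U ← Q → C — H:chain[blocks]; J:chain[open]; U:collider[open]; Q:fork[blocks] ⇒ blocked
  5. S → H ← C — H:collider[open] ⇒ active
Since the path S → H ← C is active, S and C are not d-separated given {H, Q, U}.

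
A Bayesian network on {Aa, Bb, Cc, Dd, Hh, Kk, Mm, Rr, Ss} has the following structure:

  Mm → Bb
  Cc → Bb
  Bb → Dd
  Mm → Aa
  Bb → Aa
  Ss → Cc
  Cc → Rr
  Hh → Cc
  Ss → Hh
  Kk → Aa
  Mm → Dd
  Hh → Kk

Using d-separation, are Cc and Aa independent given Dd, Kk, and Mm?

We examine all 5 paths between Cc and Aa:
Path 1: Cc → Bb ← Mm → Aa
  Mm is a fork here and Mm is conditioned on, so the path is blocked at Mm.
Path 2: Cc → Bb → Aa
  Bb is a chain and Bb is not conditioned on — no node blocks this path, so it is active.
Path 3: Cc → Bb → Dd ← Mm → Aa
  Mm is a fork here and Mm is conditioned on, so the path is blocked at Mm.
Path 4: Cc ← Ss → Hh → Kk → Aa
  Kk is a chain here and Kk is conditioned on, so the path is blocked at Kk.
Path 5: Cc ← Hh → Kk → Aa
  Kk is a chain here and Kk is conditioned on, so the path is blocked at Kk.
At least one path is unblocked, so d-separation fails.

No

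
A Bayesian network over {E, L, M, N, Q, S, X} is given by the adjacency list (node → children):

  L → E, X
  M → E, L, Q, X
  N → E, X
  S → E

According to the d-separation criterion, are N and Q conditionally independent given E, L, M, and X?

Yes

There are 6 undirected paths between N and Q; checking each against the conditioning set {E, L, M, X}:
  1. N → E ← L → X ← M → Q — E:collider[open]; L:fork[blocks]; X:collider[open]; M:fork[blocks] ⇒ blocked
  2. N → E ← L ← M → Q — E:collider[open]; L:chain[blocks]; M:fork[blocks] ⇒ blocked
  3. N → E ← M → Q — E:collider[open]; M:fork[blocks] ⇒ blocked
  4. N → X ← L → E ← M → Q — X:collider[open]; L:fork[blocks]; E:collider[open]; M:fork[blocks] ⇒ blocked
  5. N → X ← L ← M → Q — X:collider[open]; L:chain[blocks]; M:fork[blocks] ⇒ blocked
  6. N → X ← M → Q — X:collider[open]; M:fork[blocks] ⇒ blocked
All paths are blocked; N ⊥ Q | {E, L, M, X} holds.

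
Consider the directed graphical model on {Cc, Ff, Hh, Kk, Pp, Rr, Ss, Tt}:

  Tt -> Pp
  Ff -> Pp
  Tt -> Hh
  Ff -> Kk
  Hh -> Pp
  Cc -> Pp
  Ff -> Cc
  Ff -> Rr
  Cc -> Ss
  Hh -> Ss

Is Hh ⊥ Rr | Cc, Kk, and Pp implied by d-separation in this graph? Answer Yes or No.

We examine all 6 paths between Hh and Rr:
  1. Hh → Ss ← Cc ← Ff → Rr — Ss:collider[blocks]; Cc:chain[blocks]; Ff:fork[open] ⇒ blocked
  2. Hh → Ss ← Cc → Pp ← Ff → Rr — Ss:collider[blocks]; Cc:fork[blocks]; Pp:collider[open]; Ff:fork[open] ⇒ blocked
  3. Hh → Pp ← Cc ← Ff → Rr — Pp:collider[open]; Cc:chain[blocks]; Ff:fork[open] ⇒ blocked
  4. Hh → Pp ← Ff → Rr — Pp:collider[open]; Ff:fork[open] ⇒ active
  5. Hh ← Tt → Pp ← Cc ← Ff → Rr — Tt:fork[open]; Pp:collider[open]; Cc:chain[blocks]; Ff:fork[open] ⇒ blocked
  6. Hh ← Tt → Pp ← Ff → Rr — Tt:fork[open]; Pp:collider[open]; Ff:fork[open] ⇒ active
At least one path is unblocked, so d-separation fails.

No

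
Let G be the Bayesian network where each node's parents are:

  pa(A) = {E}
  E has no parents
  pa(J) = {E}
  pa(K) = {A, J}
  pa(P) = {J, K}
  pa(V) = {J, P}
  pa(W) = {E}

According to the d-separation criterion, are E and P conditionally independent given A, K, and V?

No

There are 6 undirected paths between E and P; checking each against the conditioning set {A, K, V}:
Path 1: E → A → K ← J → V ← P
  A is a chain here and A is conditioned on, so the path is blocked at A.
Path 2: E → A → K ← J → P
  A is a chain here and A is conditioned on, so the path is blocked at A.
Path 3: E → A → K → P
  A is a chain here and A is conditioned on, so the path is blocked at A.
Path 4: E → J → V ← P
  J is a chain and J is not conditioned on; V is a collider and V is conditioned on, which opens it — no node blocks this path, so it is active.
Path 5: E → J → K → P
  K is a chain here and K is conditioned on, so the path is blocked at K.
Path 6: E → J → P
  J is a chain and J is not conditioned on — no node blocks this path, so it is active.
At least one path is unblocked, so d-separation fails.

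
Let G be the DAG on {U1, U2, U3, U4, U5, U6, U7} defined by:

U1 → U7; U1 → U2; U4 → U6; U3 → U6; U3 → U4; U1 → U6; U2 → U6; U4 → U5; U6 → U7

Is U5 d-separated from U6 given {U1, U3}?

No

Enumerating the 2 paths from U5 to U6 and testing each for blocking by {U1, U3}:
Path 1: U5 ← U4 ← U3 → U6
  U3 is a fork here and U3 is conditioned on, so the path is blocked at U3.
Path 2: U5 ← U4 → U6
  U4 is a fork and U4 is not conditioned on — no node blocks this path, so it is active.
Because an active path exists, U5 and U6 are not d-separated.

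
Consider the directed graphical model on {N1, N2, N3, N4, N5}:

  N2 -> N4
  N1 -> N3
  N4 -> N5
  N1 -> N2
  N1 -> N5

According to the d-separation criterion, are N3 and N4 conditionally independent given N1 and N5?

Yes

We examine all 2 paths between N3 and N4:
  1. N3 ← N1 → N5 ← N4 — N1:fork[blocks]; N5:collider[open] ⇒ blocked
  2. N3 ← N1 → N2 → N4 — N1:fork[blocks]; N2:chain[open] ⇒ blocked
Every path is blocked, so N3 and N4 are d-separated given {N1, N5}.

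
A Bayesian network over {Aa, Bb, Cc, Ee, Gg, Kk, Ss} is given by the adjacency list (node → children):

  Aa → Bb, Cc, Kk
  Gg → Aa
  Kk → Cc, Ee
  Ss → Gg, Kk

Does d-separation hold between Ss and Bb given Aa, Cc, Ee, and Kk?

We examine all 3 paths between Ss and Bb:
Path 1: Ss → Gg → Aa → Bb
  Aa is a chain here and Aa is conditioned on, so the path is blocked at Aa.
Path 2: Ss → Kk → Cc ← Aa → Bb
  Kk is a chain here and Kk is conditioned on, so the path is blocked at Kk.
Path 3: Ss → Kk ← Aa → Bb
  Aa is a fork here and Aa is conditioned on, so the path is blocked at Aa.
All paths are blocked; Ss ⊥ Bb | {Aa, Cc, Ee, Kk} holds.

Yes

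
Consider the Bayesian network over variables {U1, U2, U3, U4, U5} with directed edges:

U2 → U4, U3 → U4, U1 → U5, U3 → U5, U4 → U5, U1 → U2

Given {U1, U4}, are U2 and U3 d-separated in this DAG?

There are 4 undirected paths between U2 and U3; checking each against the conditioning set {U1, U4}:
Path 1: U2 ← U1 → U5 ← U3
  U1 is a fork here and U1 is conditioned on, so the path is blocked at U1.
Path 2: U2 ← U1 → U5 ← U4 ← U3
  U1 is a fork here and U1 is conditioned on, so the path is blocked at U1.
Path 3: U2 → U4 ← U3
  U4 is a collider and U4 is conditioned on, which opens it — no node blocks this path, so it is active.
Path 4: U2 → U4 → U5 ← U3
  U4 is a chain here and U4 is conditioned on, so the path is blocked at U4.
At least one path is unblocked, so d-separation fails.

No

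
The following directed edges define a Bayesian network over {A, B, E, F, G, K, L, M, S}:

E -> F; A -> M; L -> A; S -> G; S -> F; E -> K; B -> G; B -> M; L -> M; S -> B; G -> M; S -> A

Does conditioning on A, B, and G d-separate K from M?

6 paths connect K and M; each must be blocked for d-separation to hold:
Path 1: K ← E → F ← S → A → M
  F is a collider here and neither F nor any of its descendants is conditioned on, so the collider stays closed — the path is blocked at F.
Path 2: K ← E → F ← S → A ← L → M
  F is a collider here and neither F nor any of its descendants is conditioned on, so the collider stays closed — the path is blocked at F.
Path 3: K ← E → F ← S → G → M
  F is a collider here and neither F nor any of its descendants is conditioned on, so the collider stays closed — the path is blocked at F.
Path 4: K ← E → F ← S → G ← B → M
  F is a collider here and neither F nor any of its descendants is conditioned on, so the collider stays closed — the path is blocked at F.
Path 5: K ← E → F ← S → B → G → M
  F is a collider here and neither F nor any of its descendants is conditioned on, so the collider stays closed — the path is blocked at F.
Path 6: K ← E → F ← S → B → M
  F is a collider here and neither F nor any of its descendants is conditioned on, so the collider stays closed — the path is blocked at F.
Since every path is blocked, d-separation holds.

Yes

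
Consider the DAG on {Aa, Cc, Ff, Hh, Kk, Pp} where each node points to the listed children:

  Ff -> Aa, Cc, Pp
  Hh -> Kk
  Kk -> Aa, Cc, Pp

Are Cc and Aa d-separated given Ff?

No — Cc and Aa are not d-separated given {Ff}.

There are 4 undirected paths between Cc and Aa; checking each against the conditioning set {Ff}:
Path 1: Cc ← Kk → Aa
  Kk is a fork and Kk is not conditioned on — no node blocks this path, so it is active.
Path 2: Cc ← Kk → Pp ← Ff → Aa
  Pp is a collider here and neither Pp nor any of its descendants is conditioned on, so the collider stays closed — the path is blocked at Pp.
Path 3: Cc ← Ff → Aa
  Ff is a fork here and Ff is conditioned on, so the path is blocked at Ff.
Path 4: Cc ← Ff → Pp ← Kk → Aa
  Ff is a fork here and Ff is conditioned on, so the path is blocked at Ff.
Since the path Cc ← Kk → Aa is active, Cc and Aa are not d-separated given {Ff}.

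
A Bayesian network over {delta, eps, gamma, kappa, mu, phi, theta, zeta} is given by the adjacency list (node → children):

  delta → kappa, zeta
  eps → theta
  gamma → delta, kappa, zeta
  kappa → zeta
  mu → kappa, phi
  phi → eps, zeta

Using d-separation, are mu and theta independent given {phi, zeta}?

Yes

There are 6 undirected paths between mu and theta; checking each against the conditioning set {phi, zeta}:
Path 1: mu → phi → eps → theta
  phi is a chain here and phi is conditioned on, so the path is blocked at phi.
Path 2: mu → kappa → zeta ← phi → eps → theta
  phi is a fork here and phi is conditioned on, so the path is blocked at phi.
Path 3: mu → kappa ← delta → zeta ← phi → eps → theta
  phi is a fork here and phi is conditioned on, so the path is blocked at phi.
Path 4: mu → kappa ← delta ← gamma → zeta ← phi → eps → theta
  phi is a fork here and phi is conditioned on, so the path is blocked at phi.
Path 5: mu → kappa ← gamma → zeta ← phi → eps → theta
  phi is a fork here and phi is conditioned on, so the path is blocked at phi.
Path 6: mu → kappa ← gamma → delta → zeta ← phi → eps → theta
  phi is a fork here and phi is conditioned on, so the path is blocked at phi.
Every path is blocked, so mu and theta are d-separated given {phi, zeta}.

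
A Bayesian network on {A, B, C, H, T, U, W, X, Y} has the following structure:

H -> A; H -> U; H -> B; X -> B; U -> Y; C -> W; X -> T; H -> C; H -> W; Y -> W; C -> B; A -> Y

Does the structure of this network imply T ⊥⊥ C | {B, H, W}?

There are 5 undirected paths between T and C; checking each against the conditioning set {B, H, W}:
  1. T ← X → B ← C — X:fork[open]; B:collider[open] ⇒ active
  2. T ← X → B ← H → C — X:fork[open]; B:collider[open]; H:fork[blocks] ⇒ blocked
  3. T ← X → B ← H → A → Y → W ← C — X:fork[open]; B:collider[open]; H:fork[blocks]; A:chain[open]; Y:chain[open]; W:collider[open] ⇒ blocked
  4. T ← X → B ← H → W ← C — X:fork[open]; B:collider[open]; H:fork[blocks]; W:collider[open] ⇒ blocked
  5. T ← X → B ← H → U → Y → W ← C — X:fork[open]; B:collider[open]; H:fork[blocks]; U:chain[open]; Y:chain[open]; W:collider[open] ⇒ blocked
At least one path is unblocked, so d-separation fails.

No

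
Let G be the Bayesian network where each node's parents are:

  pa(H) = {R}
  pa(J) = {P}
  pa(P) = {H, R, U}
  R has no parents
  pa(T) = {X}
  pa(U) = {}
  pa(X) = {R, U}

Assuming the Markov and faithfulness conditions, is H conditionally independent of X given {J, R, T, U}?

Yes — H and X are d-separated given {J, R, T, U}.

Enumerating the 4 paths from H to X and testing each for blocking by {J, R, T, U}:
  1. H ← R → X — R:fork[blocks] ⇒ blocked
  2. H ← R → P ← U → X — R:fork[blocks]; P:collider[open]; U:fork[blocks] ⇒ blocked
  3. H → P ← U → X — P:collider[open]; U:fork[blocks] ⇒ blocked
  4. H → P ← R → X — P:collider[open]; R:fork[blocks] ⇒ blocked
Every path is blocked, so H and X are d-separated given {J, R, T, U}.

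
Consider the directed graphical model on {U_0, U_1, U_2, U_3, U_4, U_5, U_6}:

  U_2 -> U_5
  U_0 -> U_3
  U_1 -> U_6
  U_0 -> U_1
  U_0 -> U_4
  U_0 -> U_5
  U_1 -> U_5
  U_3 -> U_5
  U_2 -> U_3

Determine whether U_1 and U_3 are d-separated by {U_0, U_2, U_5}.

No

There are 6 undirected paths between U_1 and U_3; checking each against the conditioning set {U_0, U_2, U_5}:
Path 1: U_1 ← U_0 → U_3
  U_0 is a fork here and U_0 is conditioned on, so the path is blocked at U_0.
Path 2: U_1 ← U_0 → U_5 ← U_3
  U_0 is a fork here and U_0 is conditioned on, so the path is blocked at U_0.
Path 3: U_1 ← U_0 → U_5 ← U_2 → U_3
  U_0 is a fork here and U_0 is conditioned on, so the path is blocked at U_0.
Path 4: U_1 → U_5 ← U_3
  U_5 is a collider and U_5 is conditioned on, which opens it — no node blocks this path, so it is active.
Path 5: U_1 → U_5 ← U_0 → U_3
  U_0 is a fork here and U_0 is conditioned on, so the path is blocked at U_0.
Path 6: U_1 → U_5 ← U_2 → U_3
  U_2 is a fork here and U_2 is conditioned on, so the path is blocked at U_2.
Because an active path exists, U_1 and U_3 are not d-separated.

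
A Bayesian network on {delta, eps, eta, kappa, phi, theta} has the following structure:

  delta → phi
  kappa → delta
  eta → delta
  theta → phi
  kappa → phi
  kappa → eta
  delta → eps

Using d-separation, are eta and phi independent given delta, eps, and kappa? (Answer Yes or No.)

Yes

There are 4 undirected paths between eta and phi; checking each against the conditioning set {delta, eps, kappa}:
Path 1: eta → delta ← kappa → phi
  kappa is a fork here and kappa is conditioned on, so the path is blocked at kappa.
Path 2: eta → delta → phi
  delta is a chain here and delta is conditioned on, so the path is blocked at delta.
Path 3: eta ← kappa → delta → phi
  kappa is a fork here and kappa is conditioned on, so the path is blocked at kappa.
Path 4: eta ← kappa → phi
  kappa is a fork here and kappa is conditioned on, so the path is blocked at kappa.
Every path is blocked, so eta and phi are d-separated given {delta, eps, kappa}.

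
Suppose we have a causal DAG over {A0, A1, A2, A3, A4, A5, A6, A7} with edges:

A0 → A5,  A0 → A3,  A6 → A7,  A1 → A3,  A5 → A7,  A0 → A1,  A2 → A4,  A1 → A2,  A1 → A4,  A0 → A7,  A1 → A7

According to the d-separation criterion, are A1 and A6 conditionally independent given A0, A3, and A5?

Yes

There are 5 undirected paths between A1 and A6; checking each against the conditioning set {A0, A3, A5}:
Path 1: A1 → A7 ← A6
  A7 is a collider here and neither A7 nor any of its descendants is conditioned on, so the collider stays closed — the path is blocked at A7.
Path 2: A1 ← A0 → A7 ← A6
  A0 is a fork here and A0 is conditioned on, so the path is blocked at A0.
Path 3: A1 ← A0 → A5 → A7 ← A6
  A0 is a fork here and A0 is conditioned on, so the path is blocked at A0.
Path 4: A1 → A3 ← A0 → A7 ← A6
  A0 is a fork here and A0 is conditioned on, so the path is blocked at A0.
Path 5: A1 → A3 ← A0 → A5 → A7 ← A6
  A0 is a fork here and A0 is conditioned on, so the path is blocked at A0.
Since every path is blocked, d-separation holds.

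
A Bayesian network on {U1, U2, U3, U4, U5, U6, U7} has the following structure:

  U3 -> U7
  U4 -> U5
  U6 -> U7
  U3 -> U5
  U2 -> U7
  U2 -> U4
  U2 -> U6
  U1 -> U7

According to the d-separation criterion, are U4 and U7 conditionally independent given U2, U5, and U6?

3 paths connect U4 and U7; each must be blocked for d-separation to hold:
Path 1: U4 → U5 ← U3 → U7
  U5 is a collider and U5 is conditioned on, which opens it; U3 is a fork and U3 is not conditioned on — no node blocks this path, so it is active.
Path 2: U4 ← U2 → U7
  U2 is a fork here and U2 is conditioned on, so the path is blocked at U2.
Path 3: U4 ← U2 → U6 → U7
  U2 is a fork here and U2 is conditioned on, so the path is blocked at U2.
Because an active path exists, U4 and U7 are not d-separated.

No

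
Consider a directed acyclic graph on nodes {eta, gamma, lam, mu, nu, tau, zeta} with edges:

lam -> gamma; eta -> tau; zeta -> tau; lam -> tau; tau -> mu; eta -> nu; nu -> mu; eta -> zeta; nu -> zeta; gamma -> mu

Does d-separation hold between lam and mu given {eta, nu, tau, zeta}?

6 paths connect lam and mu; each must be blocked for d-separation to hold:
  1. lam → tau ← eta → nu → mu — tau:collider[open]; eta:fork[blocks]; nu:chain[blocks] ⇒ blocked
  2. lam → tau ← eta → zeta ← nu → mu — tau:collider[open]; eta:fork[blocks]; zeta:collider[open]; nu:fork[blocks] ⇒ blocked
  3. lam → tau → mu — tau:chain[blocks] ⇒ blocked
  4. lam → tau ← zeta ← nu → mu — tau:collider[open]; zeta:chain[blocks]; nu:fork[blocks] ⇒ blocked
  5. lam → tau ← zeta ← eta → nu → mu — tau:collider[open]; zeta:chain[blocks]; eta:fork[blocks]; nu:chain[blocks] ⇒ blocked
  6. lam → gamma → mu — gamma:chain[open] ⇒ active
Since the path lam → gamma → mu is active, lam and mu are not d-separated given {eta, nu, tau, zeta}.

No — lam and mu are not d-separated given {eta, nu, tau, zeta}.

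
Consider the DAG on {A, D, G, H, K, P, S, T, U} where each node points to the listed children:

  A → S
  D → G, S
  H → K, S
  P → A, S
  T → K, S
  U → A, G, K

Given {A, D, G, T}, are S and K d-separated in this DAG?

No

Enumerating the 5 paths from S to K and testing each for blocking by {A, D, G, T}:
  1. S ← D → G ← U → K — D:fork[blocks]; G:collider[open]; U:fork[open] ⇒ blocked
  2. S ← H → K — H:fork[open] ⇒ active
  3. S ← T → K — T:fork[blocks] ⇒ blocked
  4. S ← P → A ← U → K — P:fork[open]; A:collider[open]; U:fork[open] ⇒ active
  5. S ← A ← U → K — A:chain[blocks]; U:fork[open] ⇒ blocked
Since the path S ← H → K is active, S and K are not d-separated given {A, D, G, T}.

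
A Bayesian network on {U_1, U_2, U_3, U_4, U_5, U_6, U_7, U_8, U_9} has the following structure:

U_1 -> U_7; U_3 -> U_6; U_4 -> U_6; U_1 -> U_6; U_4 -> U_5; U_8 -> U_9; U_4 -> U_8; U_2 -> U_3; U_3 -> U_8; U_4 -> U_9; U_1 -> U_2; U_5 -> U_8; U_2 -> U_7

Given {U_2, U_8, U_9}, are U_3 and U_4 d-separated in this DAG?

No

We examine all 6 paths between U_3 and U_4:
Path 1: U_3 ← U_2 ← U_1 → U_6 ← U_4
  U_2 is a chain here and U_2 is conditioned on, so the path is blocked at U_2.
Path 2: U_3 ← U_2 → U_7 ← U_1 → U_6 ← U_4
  U_2 is a fork here and U_2 is conditioned on, so the path is blocked at U_2.
Path 3: U_3 → U_6 ← U_4
  U_6 is a collider here and neither U_6 nor any of its descendants is conditioned on, so the collider stays closed — the path is blocked at U_6.
Path 4: U_3 → U_8 ← U_4
  U_8 is a collider and U_8 is conditioned on, which opens it — no node blocks this path, so it is active.
Path 5: U_3 → U_8 → U_9 ← U_4
  U_8 is a chain here and U_8 is conditioned on, so the path is blocked at U_8.
Path 6: U_3 → U_8 ← U_5 ← U_4
  U_8 is a collider and U_8 is conditioned on, which opens it; U_5 is a chain and U_5 is not conditioned on — no node blocks this path, so it is active.
At least one path is unblocked, so d-separation fails.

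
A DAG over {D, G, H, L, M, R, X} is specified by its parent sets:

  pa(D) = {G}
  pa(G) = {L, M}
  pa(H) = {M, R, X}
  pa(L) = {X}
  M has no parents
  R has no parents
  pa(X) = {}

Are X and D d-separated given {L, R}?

There are 2 undirected paths between X and D; checking each against the conditioning set {L, R}:
  1. X → L → G → D — L:chain[blocks]; G:chain[open] ⇒ blocked
  2. X → H ← M → G → D — H:collider[blocks]; M:fork[open]; G:chain[open] ⇒ blocked
Every path is blocked, so X and D are d-separated given {L, R}.

Yes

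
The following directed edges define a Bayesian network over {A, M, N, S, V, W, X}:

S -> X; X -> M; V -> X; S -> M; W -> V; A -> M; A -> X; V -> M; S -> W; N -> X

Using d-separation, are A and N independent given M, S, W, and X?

No — A and N are not d-separated given {M, S, W, X}.

6 paths connect A and N; each must be blocked for d-separation to hold:
Path 1: A → M ← V ← W ← S → X ← N
  W is a chain here and W is conditioned on, so the path is blocked at W.
Path 2: A → M ← V → X ← N
  M is a collider and M is conditioned on, which opens it; V is a fork and V is not conditioned on; X is a collider and X is conditioned on, which opens it — no node blocks this path, so it is active.
Path 3: A → M ← X ← N
  X is a chain here and X is conditioned on, so the path is blocked at X.
Path 4: A → M ← S → W → V → X ← N
  S is a fork here and S is conditioned on, so the path is blocked at S.
Path 5: A → M ← S → X ← N
  S is a fork here and S is conditioned on, so the path is blocked at S.
Path 6: A → X ← N
  X is a collider and X is conditioned on, which opens it — no node blocks this path, so it is active.
At least one path is unblocked, so d-separation fails.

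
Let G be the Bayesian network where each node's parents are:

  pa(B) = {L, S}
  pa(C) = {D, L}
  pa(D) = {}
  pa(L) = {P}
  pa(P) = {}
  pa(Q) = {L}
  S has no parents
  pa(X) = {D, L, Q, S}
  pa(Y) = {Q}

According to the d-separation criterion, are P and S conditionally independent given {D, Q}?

Yes — P and S are d-separated given {D, Q}.

Enumerating the 4 paths from P to S and testing each for blocking by {D, Q}:
  1. P → L → X ← S — L:chain[open]; X:collider[blocks] ⇒ blocked
  2. P → L → B ← S — L:chain[open]; B:collider[blocks] ⇒ blocked
  3. P → L → C ← D → X ← S — L:chain[open]; C:collider[blocks]; D:fork[blocks]; X:collider[blocks] ⇒ blocked
  4. P → L → Q → X ← S — L:chain[open]; Q:chain[blocks]; X:collider[blocks] ⇒ blocked
All paths are blocked; P ⊥ S | {D, Q} holds.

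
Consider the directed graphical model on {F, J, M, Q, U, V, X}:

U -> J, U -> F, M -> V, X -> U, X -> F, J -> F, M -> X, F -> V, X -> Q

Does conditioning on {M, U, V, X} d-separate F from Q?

Yes — F and Q are d-separated given {M, U, V, X}.

4 paths connect F and Q; each must be blocked for d-separation to hold:
  1. F ← X → Q — X:fork[blocks] ⇒ blocked
  2. F ← U ← X → Q — U:chain[blocks]; X:fork[blocks] ⇒ blocked
  3. F ← J ← U ← X → Q — J:chain[open]; U:chain[blocks]; X:fork[blocks] ⇒ blocked
  4. F → V ← M → X → Q — V:collider[open]; M:fork[blocks]; X:chain[blocks] ⇒ blocked
Since every path is blocked, d-separation holds.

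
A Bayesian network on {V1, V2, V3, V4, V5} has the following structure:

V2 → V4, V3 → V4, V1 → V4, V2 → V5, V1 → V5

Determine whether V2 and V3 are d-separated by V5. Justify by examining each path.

Enumerating the 2 paths from V2 to V3 and testing each for blocking by {V5}:
Path 1: V2 → V4 ← V3
  V4 is a collider here and neither V4 nor any of its descendants is conditioned on, so the collider stays closed — the path is blocked at V4.
Path 2: V2 → V5 ← V1 → V4 ← V3
  V4 is a collider here and neither V4 nor any of its descendants is conditioned on, so the collider stays closed — the path is blocked at V4.
All paths are blocked; V2 ⊥ V3 | {V5} holds.

Yes — V2 and V3 are d-separated given {V5}.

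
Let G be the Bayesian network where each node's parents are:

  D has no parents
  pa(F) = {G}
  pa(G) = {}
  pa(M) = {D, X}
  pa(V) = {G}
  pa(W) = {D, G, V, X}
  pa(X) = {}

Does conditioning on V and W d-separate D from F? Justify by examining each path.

We examine all 4 paths between D and F:
Path 1: D → M ← X → W ← V ← G → F
  M is a collider here and neither M nor any of its descendants is conditioned on, so the collider stays closed — the path is blocked at M.
Path 2: D → M ← X → W ← G → F
  M is a collider here and neither M nor any of its descendants is conditioned on, so the collider stays closed — the path is blocked at M.
Path 3: D → W ← V ← G → F
  V is a chain here and V is conditioned on, so the path is blocked at V.
Path 4: D → W ← G → F
  W is a collider and W is conditioned on, which opens it; G is a fork and G is not conditioned on — no node blocks this path, so it is active.
Because an active path exists, D and F are not d-separated.

No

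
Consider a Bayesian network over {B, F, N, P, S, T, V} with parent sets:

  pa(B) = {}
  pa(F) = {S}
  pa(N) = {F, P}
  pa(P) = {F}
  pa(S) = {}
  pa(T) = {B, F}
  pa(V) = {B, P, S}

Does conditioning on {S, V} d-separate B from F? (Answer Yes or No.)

No — B and F are not d-separated given {S, V}.

We examine all 4 paths between B and F:
Path 1: B → V ← S → F
  S is a fork here and S is conditioned on, so the path is blocked at S.
Path 2: B → V ← P ← F
  V is a collider and V is conditioned on, which opens it; P is a chain and P is not conditioned on — no node blocks this path, so it is active.
Path 3: B → V ← P → N ← F
  N is a collider here and neither N nor any of its descendants is conditioned on, so the collider stays closed — the path is blocked at N.
Path 4: B → T ← F
  T is a collider here and neither T nor any of its descendants is conditioned on, so the collider stays closed — the path is blocked at T.
Because an active path exists, B and F are not d-separated.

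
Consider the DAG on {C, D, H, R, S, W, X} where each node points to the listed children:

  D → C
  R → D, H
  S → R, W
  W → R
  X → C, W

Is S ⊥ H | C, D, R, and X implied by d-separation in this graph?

Yes

We examine all 3 paths between S and H:
Path 1: S → W ← X → C ← D ← R → H
  X is a fork here and X is conditioned on, so the path is blocked at X.
Path 2: S → W → R → H
  R is a chain here and R is conditioned on, so the path is blocked at R.
Path 3: S → R → H
  R is a chain here and R is conditioned on, so the path is blocked at R.
All paths are blocked; S ⊥ H | {C, D, R, X} holds.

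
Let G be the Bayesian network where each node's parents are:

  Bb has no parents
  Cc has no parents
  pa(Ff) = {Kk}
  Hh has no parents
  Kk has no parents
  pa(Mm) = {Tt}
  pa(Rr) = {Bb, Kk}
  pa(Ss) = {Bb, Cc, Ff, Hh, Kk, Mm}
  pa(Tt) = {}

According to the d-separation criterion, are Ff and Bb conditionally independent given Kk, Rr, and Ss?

No

Enumerating the 4 paths from Ff to Bb and testing each for blocking by {Kk, Rr, Ss}:
  1. Ff ← Kk → Ss ← Bb — Kk:fork[blocks]; Ss:collider[open] ⇒ blocked
  2. Ff ← Kk → Rr ← Bb — Kk:fork[blocks]; Rr:collider[open] ⇒ blocked
  3. Ff → Ss ← Kk → Rr ← Bb — Ss:collider[open]; Kk:fork[blocks]; Rr:collider[open] ⇒ blocked
  4. Ff → Ss ← Bb — Ss:collider[open] ⇒ active
At least one path is unblocked, so d-separation fails.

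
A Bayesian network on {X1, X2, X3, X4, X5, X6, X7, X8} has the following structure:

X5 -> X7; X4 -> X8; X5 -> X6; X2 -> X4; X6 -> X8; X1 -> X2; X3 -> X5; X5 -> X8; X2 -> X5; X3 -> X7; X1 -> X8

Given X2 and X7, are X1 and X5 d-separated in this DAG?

Yes

6 paths connect X1 and X5; each must be blocked for d-separation to hold:
Path 1: X1 → X8 ← X5
  X8 is a collider here and neither X8 nor any of its descendants is conditioned on, so the collider stays closed — the path is blocked at X8.
Path 2: X1 → X8 ← X4 ← X2 → X5
  X8 is a collider here and neither X8 nor any of its descendants is conditioned on, so the collider stays closed — the path is blocked at X8.
Path 3: X1 → X8 ← X6 ← X5
  X8 is a collider here and neither X8 nor any of its descendants is conditioned on, so the collider stays closed — the path is blocked at X8.
Path 4: X1 → X2 → X5
  X2 is a chain here and X2 is conditioned on, so the path is blocked at X2.
Path 5: X1 → X2 → X4 → X8 ← X5
  X2 is a chain here and X2 is conditioned on, so the path is blocked at X2.
Path 6: X1 → X2 → X4 → X8 ← X6 ← X5
  X2 is a chain here and X2 is conditioned on, so the path is blocked at X2.
All paths are blocked; X1 ⊥ X5 | {X2, X7} holds.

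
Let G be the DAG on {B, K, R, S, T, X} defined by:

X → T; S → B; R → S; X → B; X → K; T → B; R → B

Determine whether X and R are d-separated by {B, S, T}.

No

Enumerating the 4 paths from X to R and testing each for blocking by {B, S, T}:
Path 1: X → T → B ← S ← R
  T is a chain here and T is conditioned on, so the path is blocked at T.
Path 2: X → T → B ← R
  T is a chain here and T is conditioned on, so the path is blocked at T.
Path 3: X → B ← S ← R
  S is a chain here and S is conditioned on, so the path is blocked at S.
Path 4: X → B ← R
  B is a collider and B is conditioned on, which opens it — no node blocks this path, so it is active.
Since the path X → B ← R is active, X and R are not d-separated given {B, S, T}.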